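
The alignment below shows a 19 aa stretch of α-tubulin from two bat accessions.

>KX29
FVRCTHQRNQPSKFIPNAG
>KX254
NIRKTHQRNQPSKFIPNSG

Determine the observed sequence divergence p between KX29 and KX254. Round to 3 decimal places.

0.211

Differing sites — 1:F/N; 2:V/I; 4:C/K; 18:A/S.
There are 4 differences over 19 sites, so p = 4/19 = 0.211.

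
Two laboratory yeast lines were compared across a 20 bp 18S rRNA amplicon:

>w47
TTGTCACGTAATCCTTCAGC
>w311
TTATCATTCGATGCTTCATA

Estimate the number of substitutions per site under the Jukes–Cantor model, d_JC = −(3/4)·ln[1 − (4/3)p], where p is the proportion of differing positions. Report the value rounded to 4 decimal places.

The sequences differ at positions 3 (G/A), 7 (C/T), 8 (G/T), 9 (T/C), 10 (A/G), 13 (C/G), 19 (G/T), 20 (C/A).
p = 8/20 = 0.400000.
d = −0.75 · ln(1 − (4/3)·0.400000) = −0.75 · ln(0.466667) = −0.75 · (-0.762139) = 0.5716.

0.5716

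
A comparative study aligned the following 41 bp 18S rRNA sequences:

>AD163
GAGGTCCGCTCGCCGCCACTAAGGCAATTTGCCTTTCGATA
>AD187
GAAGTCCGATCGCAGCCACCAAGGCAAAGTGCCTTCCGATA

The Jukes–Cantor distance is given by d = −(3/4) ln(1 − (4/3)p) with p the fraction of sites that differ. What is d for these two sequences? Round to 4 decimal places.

The sequences differ at positions 3 (G/A), 9 (C/A), 14 (C/A), 20 (T/C), 28 (T/A), 29 (T/G), 36 (T/C).
p = 7/41 = 0.170732.
d = −0.75 · ln(1 − (4/3)·0.170732) = −0.75 · ln(0.772357) = −0.75 · (-0.258308) = 0.1937.

0.1937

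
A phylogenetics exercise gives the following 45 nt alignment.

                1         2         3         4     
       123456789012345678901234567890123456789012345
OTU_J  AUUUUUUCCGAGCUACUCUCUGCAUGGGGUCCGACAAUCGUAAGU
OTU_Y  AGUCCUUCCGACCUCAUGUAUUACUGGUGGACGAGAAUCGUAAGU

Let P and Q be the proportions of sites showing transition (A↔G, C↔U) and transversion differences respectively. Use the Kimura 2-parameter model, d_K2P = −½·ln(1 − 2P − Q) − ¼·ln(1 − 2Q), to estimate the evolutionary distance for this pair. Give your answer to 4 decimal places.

0.4528

Differing sites — 2:U/G (Tv); 4:U/C (Ti); 5:U/C (Ti); 12:G/C (Tv); 15:A/C (Tv); 16:C/A (Tv); 18:C/G (Tv); 20:C/A (Tv); 22:G/U (Tv); 23:C/A (Tv); 24:A/C (Tv); 28:G/U (Tv); 30:U/G (Tv); 31:C/A (Tv); 35:C/G (Tv).
Of the 15 differences, 2 transitions and 13 transversions over 45 sites: P = 2/45 = 0.044444, Q = 13/45 = 0.288889.
d = −0.5·ln(0.622223) − 0.25·ln(0.422222) = −0.5·(-0.474457) − 0.25·(-0.862224) = 0.4528.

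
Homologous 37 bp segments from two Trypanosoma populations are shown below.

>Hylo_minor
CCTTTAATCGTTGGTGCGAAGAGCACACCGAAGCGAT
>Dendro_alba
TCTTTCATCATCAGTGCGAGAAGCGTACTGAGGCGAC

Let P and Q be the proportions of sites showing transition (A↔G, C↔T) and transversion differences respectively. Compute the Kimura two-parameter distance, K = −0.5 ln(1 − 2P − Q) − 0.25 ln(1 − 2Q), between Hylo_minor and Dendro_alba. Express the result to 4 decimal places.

Differing sites — 1:C/T (Ti); 6:A/C (Tv); 10:G/A (Ti); 12:T/C (Ti); 13:G/A (Ti); 20:A/G (Ti); 21:G/A (Ti); 25:A/G (Ti); 26:C/T (Ti); 29:C/T (Ti); 32:A/G (Ti); 37:T/C (Ti).
Of the 12 differences, 11 transitions and 1 transversion over 37 sites: P = 11/37 = 0.297297, Q = 1/37 = 0.027027.
d = −0.5·ln(0.378379) − 0.25·ln(0.945946) = −0.5·(-0.971859) − 0.25·(-0.055570) = 0.4998.

0.4998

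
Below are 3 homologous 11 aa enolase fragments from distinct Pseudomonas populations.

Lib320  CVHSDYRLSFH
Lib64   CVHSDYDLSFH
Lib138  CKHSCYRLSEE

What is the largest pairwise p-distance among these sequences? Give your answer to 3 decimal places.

Pairwise Hamming distances:
  Lib320 vs Lib64: 1
  Lib320 vs Lib138: 4
  Lib64 vs Lib138: 5
The largest is 5 mismatches, between Lib64 and Lib138; p = 5/11 = 0.455.

0.455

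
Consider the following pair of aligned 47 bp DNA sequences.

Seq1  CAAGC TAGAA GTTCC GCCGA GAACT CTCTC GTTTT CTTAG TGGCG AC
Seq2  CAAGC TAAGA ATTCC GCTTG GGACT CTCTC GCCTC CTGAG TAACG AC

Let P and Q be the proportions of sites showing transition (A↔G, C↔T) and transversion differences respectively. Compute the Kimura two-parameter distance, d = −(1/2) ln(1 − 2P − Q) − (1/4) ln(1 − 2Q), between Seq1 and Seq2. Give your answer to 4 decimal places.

The sequences differ at positions 8 (G/A, transition), 9 (A/G, transition), 11 (G/A, transition), 18 (C/T, transition), 19 (G/T, transversion), 20 (A/G, transition), 22 (A/G, transition), 32 (T/C, transition), 33 (T/C, transition), 35 (T/C, transition), 38 (T/G, transversion), 42 (G/A, transition), 43 (G/A, transition).
Of the 13 differences, 11 transitions and 2 transversions over 47 sites: P = 11/47 = 0.234043, Q = 2/47 = 0.042553.
d = −0.5·ln(0.489361) − 0.25·ln(0.914894) = −0.5·(-0.714655) − 0.25·(-0.088947) = 0.3796.

0.3796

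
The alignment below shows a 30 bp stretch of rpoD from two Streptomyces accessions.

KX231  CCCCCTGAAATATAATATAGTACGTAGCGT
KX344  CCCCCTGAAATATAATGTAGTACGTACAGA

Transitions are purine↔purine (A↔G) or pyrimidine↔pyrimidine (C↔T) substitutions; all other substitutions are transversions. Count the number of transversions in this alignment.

3

The sequences differ at positions 17 (A/G, transition), 27 (G/C, transversion), 28 (C/A, transversion), 30 (T/A, transversion).
Of the 4 differences, 1 transition and 3 transversions, so the answer is 3.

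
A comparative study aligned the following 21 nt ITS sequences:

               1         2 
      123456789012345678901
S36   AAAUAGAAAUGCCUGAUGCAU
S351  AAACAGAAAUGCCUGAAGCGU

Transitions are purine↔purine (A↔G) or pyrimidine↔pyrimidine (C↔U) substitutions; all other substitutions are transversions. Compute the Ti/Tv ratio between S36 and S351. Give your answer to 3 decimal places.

Differing sites — 4:U/C (Ti); 17:U/A (Tv); 20:A/G (Ti).
Of the 3 differences, 2 transitions and 1 transversion, so Ti/Tv = 2/1 = 2.000.

2.000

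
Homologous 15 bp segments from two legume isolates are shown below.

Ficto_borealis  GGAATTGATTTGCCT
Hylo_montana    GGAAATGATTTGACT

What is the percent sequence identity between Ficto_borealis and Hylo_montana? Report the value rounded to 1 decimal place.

86.7%

Mismatches occur at site 5 (T→A), site 13 (C→A).
13 of the 15 sites match, so the percent identity is 13/15 × 100 = 86.7%.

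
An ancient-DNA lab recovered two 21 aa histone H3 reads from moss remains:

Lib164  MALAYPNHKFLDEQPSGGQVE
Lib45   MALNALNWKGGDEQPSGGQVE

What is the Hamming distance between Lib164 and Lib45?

Mismatches occur at site 4 (A→N), site 5 (Y→A), site 6 (P→L), site 8 (H→W), site 10 (F→G), site 11 (L→G).
That gives 6 mismatches out of 21 aligned sites, so the Hamming distance is 6.

6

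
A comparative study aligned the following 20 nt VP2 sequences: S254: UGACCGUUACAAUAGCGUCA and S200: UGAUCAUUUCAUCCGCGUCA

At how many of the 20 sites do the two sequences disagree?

6

Mismatches occur at site 4 (C↔U), site 6 (G↔A), site 9 (A↔U), site 12 (A↔U), site 13 (U↔C), site 14 (A↔C).
That gives 6 mismatches out of 20 aligned sites, so the Hamming distance is 6.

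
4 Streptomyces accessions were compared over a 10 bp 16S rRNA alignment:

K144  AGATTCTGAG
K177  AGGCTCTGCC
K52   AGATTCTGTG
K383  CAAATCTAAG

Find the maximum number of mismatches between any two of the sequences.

Pairwise Hamming distances:
  K144 vs K177: 4
  K144 vs K52: 1
  K144 vs K383: 4
  K177 vs K52: 4
  K177 vs K383: 7
  K52 vs K383: 5
The largest is 7, between K177 and K383.

7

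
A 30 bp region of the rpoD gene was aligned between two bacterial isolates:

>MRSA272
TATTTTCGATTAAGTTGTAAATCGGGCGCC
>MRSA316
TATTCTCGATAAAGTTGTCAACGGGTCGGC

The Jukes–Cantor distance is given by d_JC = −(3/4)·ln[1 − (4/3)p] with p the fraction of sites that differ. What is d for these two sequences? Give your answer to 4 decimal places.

0.2795

Mismatches occur at site 5 (T/C), site 11 (T/A), site 19 (A/C), site 22 (T/C), site 23 (C/G), site 26 (G/T), site 29 (C/G).
p = 7/30 = 0.233333.
d = −0.75 · ln(1 − (4/3)·0.233333) = −0.75 · ln(0.688889) = −0.75 · (-0.372675) = 0.2795.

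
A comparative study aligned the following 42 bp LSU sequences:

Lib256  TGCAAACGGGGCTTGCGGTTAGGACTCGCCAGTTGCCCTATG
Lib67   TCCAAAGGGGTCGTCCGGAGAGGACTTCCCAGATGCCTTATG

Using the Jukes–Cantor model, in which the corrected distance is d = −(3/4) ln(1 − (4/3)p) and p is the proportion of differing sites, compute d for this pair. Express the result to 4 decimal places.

0.3222

The sequences differ at positions 2 (G/C), 7 (C/G), 11 (G/T), 13 (T/G), 15 (G/C), 19 (T/A), 20 (T/G), 27 (C/T), 28 (G/C), 33 (T/A), 38 (C/T).
p = 11/42 = 0.261905.
d = −0.75 · ln(1 − (4/3)·0.261905) = −0.75 · ln(0.650793) = −0.75 · (-0.429564) = 0.3222.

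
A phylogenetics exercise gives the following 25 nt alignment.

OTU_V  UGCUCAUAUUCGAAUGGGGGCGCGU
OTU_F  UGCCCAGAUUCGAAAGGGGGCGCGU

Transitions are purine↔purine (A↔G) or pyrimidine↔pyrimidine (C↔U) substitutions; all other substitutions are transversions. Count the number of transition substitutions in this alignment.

Differing sites — 4:U/C (Ti); 7:U/G (Tv); 15:U/A (Tv).
Of the 3 differences, 1 transition and 2 transversions, so the answer is 1.

1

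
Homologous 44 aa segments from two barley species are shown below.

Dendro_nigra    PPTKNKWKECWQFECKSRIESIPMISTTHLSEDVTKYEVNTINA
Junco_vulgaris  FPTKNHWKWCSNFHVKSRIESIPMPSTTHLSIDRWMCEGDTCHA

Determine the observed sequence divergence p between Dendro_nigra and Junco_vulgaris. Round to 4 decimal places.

0.3864

The sequences differ at positions 1 (P/F), 6 (K/H), 9 (E/W), 11 (W/S), 12 (Q/N), 14 (E/H), 15 (C/V), 25 (I/P), 32 (E/I), 34 (V/R), 35 (T/W), 36 (K/M), 37 (Y/C), 39 (V/G), 40 (N/D), 42 (I/C), 43 (N/H).
There are 17 differences over 44 sites, so p = 17/44 = 0.3864.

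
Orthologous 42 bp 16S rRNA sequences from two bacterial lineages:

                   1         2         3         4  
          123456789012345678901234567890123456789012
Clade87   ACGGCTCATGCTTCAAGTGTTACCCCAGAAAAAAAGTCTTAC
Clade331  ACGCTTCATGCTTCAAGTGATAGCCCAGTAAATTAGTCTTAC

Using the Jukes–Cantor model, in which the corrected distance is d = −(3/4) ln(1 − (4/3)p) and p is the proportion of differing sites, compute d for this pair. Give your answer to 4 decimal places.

Mismatches occur at site 4 (G↔C), site 5 (C↔T), site 20 (T↔A), site 23 (C↔G), site 29 (A↔T), site 33 (A↔T), site 34 (A↔T).
p = 7/42 = 0.166667.
d = −0.75 · ln(1 − (4/3)·0.166667) = −0.75 · ln(0.777777) = −0.75 · (-0.251315) = 0.1885.

0.1885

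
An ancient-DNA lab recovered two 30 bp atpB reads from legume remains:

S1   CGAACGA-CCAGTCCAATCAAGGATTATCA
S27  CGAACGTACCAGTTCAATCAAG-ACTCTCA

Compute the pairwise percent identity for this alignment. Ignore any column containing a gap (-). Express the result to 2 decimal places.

85.71%

Excluding the 2 gap columns leaves 28 comparable sites.
Differing sites — 7:A/T; 14:C/T; 25:T/C; 27:A/C.
24 of the 28 comparable sites match, so the percent identity is 24/28 × 100 = 85.71%.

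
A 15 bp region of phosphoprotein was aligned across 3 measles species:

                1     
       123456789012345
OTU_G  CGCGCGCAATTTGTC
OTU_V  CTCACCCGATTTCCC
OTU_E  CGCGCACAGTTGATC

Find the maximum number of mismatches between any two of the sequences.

Pairwise Hamming distances:
  OTU_G vs OTU_V: 6
  OTU_G vs OTU_E: 4
  OTU_V vs OTU_E: 8
The largest is 8, between OTU_V and OTU_E.

8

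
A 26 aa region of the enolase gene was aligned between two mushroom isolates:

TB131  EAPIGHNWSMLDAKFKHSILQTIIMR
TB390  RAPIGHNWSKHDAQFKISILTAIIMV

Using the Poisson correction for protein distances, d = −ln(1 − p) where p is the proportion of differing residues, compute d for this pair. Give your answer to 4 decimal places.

0.3677

Mismatches occur at site 1 (E↔R), site 10 (M↔K), site 11 (L↔H), site 14 (K↔Q), site 17 (H↔I), site 21 (Q↔T), site 22 (T↔A), site 26 (R↔V).
p = 8/26 = 0.307692.
d = −ln(1 − 0.307692) = −ln(0.692308) = 0.3677.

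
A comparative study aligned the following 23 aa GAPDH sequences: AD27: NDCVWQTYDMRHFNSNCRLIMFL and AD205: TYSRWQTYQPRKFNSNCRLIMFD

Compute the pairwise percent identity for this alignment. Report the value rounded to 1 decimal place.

Mismatches occur at site 1 (N↔T), site 2 (D↔Y), site 3 (C↔S), site 4 (V↔R), site 9 (D↔Q), site 10 (M↔P), site 12 (H↔K), site 23 (L↔D).
15 of the 23 sites match, so the percent identity is 15/23 × 100 = 65.2%.

65.2%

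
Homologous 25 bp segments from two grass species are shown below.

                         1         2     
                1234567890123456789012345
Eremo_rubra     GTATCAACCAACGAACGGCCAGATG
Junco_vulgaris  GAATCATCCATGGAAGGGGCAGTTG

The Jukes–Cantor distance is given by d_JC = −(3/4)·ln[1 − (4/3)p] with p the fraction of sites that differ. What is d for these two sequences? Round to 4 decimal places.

0.3505

The sequences differ at positions 2 (T/A), 7 (A/T), 11 (A/T), 12 (C/G), 16 (C/G), 19 (C/G), 23 (A/T).
p = 7/25 = 0.280000.
d = −0.75 · ln(1 − (4/3)·0.280000) = −0.75 · ln(0.626667) = −0.75 · (-0.467340) = 0.3505.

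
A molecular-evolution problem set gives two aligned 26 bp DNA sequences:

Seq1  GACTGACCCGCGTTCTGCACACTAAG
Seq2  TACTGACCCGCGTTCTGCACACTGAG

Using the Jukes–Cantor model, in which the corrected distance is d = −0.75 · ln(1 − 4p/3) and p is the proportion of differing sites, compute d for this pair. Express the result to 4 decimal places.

0.0812

The sequences differ at positions 1 (G/T), 24 (A/G).
p = 2/26 = 0.076923.
d = −0.75 · ln(1 − (4/3)·0.076923) = −0.75 · ln(0.897436) = −0.75 · (-0.108213) = 0.0812.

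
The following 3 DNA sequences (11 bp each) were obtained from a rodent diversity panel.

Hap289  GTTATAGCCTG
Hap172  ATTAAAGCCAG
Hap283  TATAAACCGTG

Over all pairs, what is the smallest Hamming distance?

3

Pairwise Hamming distances:
  Hap289 vs Hap172: 3
  Hap289 vs Hap283: 5
  Hap172 vs Hap283: 5
The smallest is 3, between Hap289 and Hap172.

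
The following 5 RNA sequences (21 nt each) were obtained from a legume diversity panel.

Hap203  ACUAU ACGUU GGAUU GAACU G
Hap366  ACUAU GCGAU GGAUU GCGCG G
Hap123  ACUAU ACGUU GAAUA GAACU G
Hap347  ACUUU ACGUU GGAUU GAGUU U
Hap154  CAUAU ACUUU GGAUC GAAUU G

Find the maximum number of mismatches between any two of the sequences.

Pairwise Hamming distances:
  Hap203 vs Hap366: 5
  Hap203 vs Hap123: 2
  Hap203 vs Hap347: 4
  Hap203 vs Hap154: 5
  Hap366 vs Hap123: 7
  Hap366 vs Hap347: 7
  Hap366 vs Hap154: 10
  Hap123 vs Hap347: 6
  Hap123 vs Hap154: 6
  Hap347 vs Hap154: 7
The largest is 10, between Hap366 and Hap154.

10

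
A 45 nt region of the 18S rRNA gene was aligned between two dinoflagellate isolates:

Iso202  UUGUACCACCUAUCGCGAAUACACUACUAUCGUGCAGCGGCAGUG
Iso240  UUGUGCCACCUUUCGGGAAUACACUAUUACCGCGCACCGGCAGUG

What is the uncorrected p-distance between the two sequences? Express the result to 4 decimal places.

Differing sites — 5:A/G; 12:A/U; 16:C/G; 27:C/U; 30:U/C; 33:U/C; 37:G/C.
There are 7 differences over 45 sites, so p = 7/45 = 0.1556.

0.1556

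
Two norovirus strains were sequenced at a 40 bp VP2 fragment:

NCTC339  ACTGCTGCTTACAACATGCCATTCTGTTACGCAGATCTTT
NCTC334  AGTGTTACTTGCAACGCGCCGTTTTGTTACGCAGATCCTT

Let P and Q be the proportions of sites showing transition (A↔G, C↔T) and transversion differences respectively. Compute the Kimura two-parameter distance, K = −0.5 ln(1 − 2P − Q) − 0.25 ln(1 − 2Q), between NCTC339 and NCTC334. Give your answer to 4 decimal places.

0.2895

Mismatches occur at site 2 (C/G, transversion), site 5 (C/T, transition), site 7 (G/A, transition), site 11 (A/G, transition), site 16 (A/G, transition), site 17 (T/C, transition), site 21 (A/G, transition), site 24 (C/T, transition), site 38 (T/C, transition).
Of the 9 differences, 8 transitions and 1 transversion over 40 sites: P = 8/40 = 0.200000, Q = 1/40 = 0.025000.
d = −0.5·ln(0.575000) − 0.25·ln(0.950000) = −0.5·(-0.553385) − 0.25·(-0.051293) = 0.2895.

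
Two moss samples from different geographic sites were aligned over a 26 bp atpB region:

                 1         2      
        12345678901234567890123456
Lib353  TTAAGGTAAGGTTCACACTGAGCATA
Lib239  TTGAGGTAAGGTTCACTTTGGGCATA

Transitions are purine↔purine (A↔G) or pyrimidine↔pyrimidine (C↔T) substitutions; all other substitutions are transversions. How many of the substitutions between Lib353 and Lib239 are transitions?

3

The sequences differ at positions 3 (A/G, transition), 17 (A/T, transversion), 18 (C/T, transition), 21 (A/G, transition).
Of the 4 differences, 3 transitions and 1 transversion, so the answer is 3.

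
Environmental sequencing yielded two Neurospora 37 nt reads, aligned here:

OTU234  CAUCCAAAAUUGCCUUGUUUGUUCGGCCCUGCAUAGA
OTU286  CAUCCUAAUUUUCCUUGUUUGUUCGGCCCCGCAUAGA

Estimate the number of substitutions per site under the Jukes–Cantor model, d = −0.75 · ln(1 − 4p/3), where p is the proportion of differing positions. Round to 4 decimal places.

0.1167

The sequences differ at positions 6 (A/U), 9 (A/U), 12 (G/U), 30 (U/C).
p = 4/37 = 0.108108.
d = −0.75 · ln(1 − (4/3)·0.108108) = −0.75 · ln(0.855856) = −0.75 · (-0.155653) = 0.1167.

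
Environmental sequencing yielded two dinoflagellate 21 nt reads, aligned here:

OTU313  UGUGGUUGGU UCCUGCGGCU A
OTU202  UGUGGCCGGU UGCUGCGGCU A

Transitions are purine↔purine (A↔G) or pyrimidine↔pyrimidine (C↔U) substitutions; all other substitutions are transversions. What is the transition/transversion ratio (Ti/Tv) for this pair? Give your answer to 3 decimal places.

2.000

The sequences differ at positions 6 (U/C, transition), 7 (U/C, transition), 12 (C/G, transversion).
Of the 3 differences, 2 transitions and 1 transversion, so Ti/Tv = 2/1 = 2.000.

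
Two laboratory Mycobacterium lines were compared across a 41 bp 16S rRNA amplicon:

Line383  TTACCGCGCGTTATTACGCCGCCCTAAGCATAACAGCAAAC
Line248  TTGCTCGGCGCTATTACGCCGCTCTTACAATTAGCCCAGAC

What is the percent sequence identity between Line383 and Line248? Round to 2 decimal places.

65.85%

The sequences differ at positions 3 (A/G), 5 (C/T), 6 (G/C), 7 (C/G), 11 (T/C), 23 (C/T), 26 (A/T), 28 (G/C), 29 (C/A), 32 (A/T), 34 (C/G), 35 (A/C), 36 (G/C), 39 (A/G).
27 of the 41 sites match, so the percent identity is 27/41 × 100 = 65.85%.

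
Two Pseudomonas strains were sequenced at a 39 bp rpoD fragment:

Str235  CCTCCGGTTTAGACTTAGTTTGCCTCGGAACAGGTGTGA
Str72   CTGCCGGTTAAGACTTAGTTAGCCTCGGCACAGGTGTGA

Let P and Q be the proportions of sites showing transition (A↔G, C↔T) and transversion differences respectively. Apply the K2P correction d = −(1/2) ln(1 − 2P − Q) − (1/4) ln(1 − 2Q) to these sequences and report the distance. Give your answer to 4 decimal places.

0.1409

Mismatches occur at site 2 (C→T, transition), site 3 (T→G, transversion), site 10 (T→A, transversion), site 21 (T→A, transversion), site 29 (A→C, transversion).
Of the 5 differences, 1 transition and 4 transversions over 39 sites: P = 1/39 = 0.025641, Q = 4/39 = 0.102564.
d = −0.5·ln(0.846154) − 0.25·ln(0.794872) = −0.5·(-0.167054) − 0.25·(-0.229574) = 0.1409.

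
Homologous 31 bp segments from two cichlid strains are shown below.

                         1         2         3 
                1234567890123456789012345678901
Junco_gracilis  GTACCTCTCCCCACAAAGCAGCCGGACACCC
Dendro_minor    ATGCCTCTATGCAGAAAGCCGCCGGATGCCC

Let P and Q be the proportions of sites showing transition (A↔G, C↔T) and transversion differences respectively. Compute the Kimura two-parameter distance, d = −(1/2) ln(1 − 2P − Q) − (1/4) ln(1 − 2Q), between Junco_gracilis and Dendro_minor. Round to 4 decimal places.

Mismatches occur at site 1 (G→A, transition), site 3 (A→G, transition), site 9 (C→A, transversion), site 10 (C→T, transition), site 11 (C→G, transversion), site 14 (C→G, transversion), site 20 (A→C, transversion), site 27 (C→T, transition), site 28 (A→G, transition).
Of the 9 differences, 5 transitions and 4 transversions over 31 sites: P = 5/31 = 0.161290, Q = 4/31 = 0.129032.
d = −0.5·ln(0.548388) − 0.25·ln(0.741936) = −0.5·(-0.600772) − 0.25·(-0.298492) = 0.3750.

0.3750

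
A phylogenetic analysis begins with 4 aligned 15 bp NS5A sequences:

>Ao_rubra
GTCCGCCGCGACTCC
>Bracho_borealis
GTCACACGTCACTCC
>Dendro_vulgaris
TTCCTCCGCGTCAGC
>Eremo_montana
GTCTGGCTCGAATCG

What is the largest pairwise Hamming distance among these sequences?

Pairwise Hamming distances:
  Ao_rubra vs Bracho_borealis: 5
  Ao_rubra vs Dendro_vulgaris: 5
  Ao_rubra vs Eremo_montana: 5
  Bracho_borealis vs Dendro_vulgaris: 9
  Bracho_borealis vs Eremo_montana: 8
  Dendro_vulgaris vs Eremo_montana: 10
The largest is 10, between Dendro_vulgaris and Eremo_montana.

10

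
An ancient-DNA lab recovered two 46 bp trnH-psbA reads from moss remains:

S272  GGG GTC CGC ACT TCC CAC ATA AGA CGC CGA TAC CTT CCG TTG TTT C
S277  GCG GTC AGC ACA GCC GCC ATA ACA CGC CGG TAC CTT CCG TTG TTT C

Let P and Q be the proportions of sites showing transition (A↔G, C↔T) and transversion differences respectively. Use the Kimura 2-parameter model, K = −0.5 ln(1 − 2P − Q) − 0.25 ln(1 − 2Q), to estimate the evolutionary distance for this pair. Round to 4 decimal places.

0.1996

Differing sites — 2:G/C (Tv); 7:C/A (Tv); 12:T/A (Tv); 13:T/G (Tv); 16:C/G (Tv); 17:A/C (Tv); 23:G/C (Tv); 30:A/G (Ti).
Of the 8 differences, 1 transition and 7 transversions over 46 sites: P = 1/46 = 0.021739, Q = 7/46 = 0.152174.
d = −0.5·ln(0.804348) − 0.25·ln(0.695652) = −0.5·(-0.217723) − 0.25·(-0.362906) = 0.1996.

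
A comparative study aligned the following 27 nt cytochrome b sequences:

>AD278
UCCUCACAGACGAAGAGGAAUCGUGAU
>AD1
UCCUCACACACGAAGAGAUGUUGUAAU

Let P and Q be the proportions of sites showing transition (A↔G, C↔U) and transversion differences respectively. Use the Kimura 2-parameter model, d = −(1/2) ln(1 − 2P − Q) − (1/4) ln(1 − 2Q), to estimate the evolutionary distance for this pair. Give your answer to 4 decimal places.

Differing sites — 9:G/C (Tv); 18:G/A (Ti); 19:A/U (Tv); 20:A/G (Ti); 22:C/U (Ti); 25:G/A (Ti).
Of the 6 differences, 4 transitions and 2 transversions over 27 sites: P = 4/27 = 0.148148, Q = 2/27 = 0.074074.
d = −0.5·ln(0.629630) − 0.25·ln(0.851852) = −0.5·(-0.462623) − 0.25·(-0.160342) = 0.2714.

0.2714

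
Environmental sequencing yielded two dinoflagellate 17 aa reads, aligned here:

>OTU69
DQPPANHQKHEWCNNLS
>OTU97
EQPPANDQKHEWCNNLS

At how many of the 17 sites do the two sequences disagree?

2

Mismatches occur at site 1 (D/E), site 7 (H/D).
That gives 2 mismatches out of 17 aligned sites, so the Hamming distance is 2.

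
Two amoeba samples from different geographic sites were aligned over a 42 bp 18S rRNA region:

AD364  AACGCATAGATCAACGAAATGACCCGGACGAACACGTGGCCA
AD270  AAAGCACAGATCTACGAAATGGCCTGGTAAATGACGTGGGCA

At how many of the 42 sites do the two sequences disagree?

Mismatches occur at site 3 (C/A), site 7 (T/C), site 13 (A/T), site 22 (A/G), site 25 (C/T), site 28 (A/T), site 29 (C/A), site 30 (G/A), site 32 (A/T), site 33 (C/G), site 40 (C/G).
That gives 11 mismatches out of 42 aligned sites, so the Hamming distance is 11.

11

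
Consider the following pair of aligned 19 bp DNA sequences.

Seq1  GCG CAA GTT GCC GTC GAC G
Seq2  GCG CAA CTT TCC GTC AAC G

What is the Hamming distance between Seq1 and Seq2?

3

The sequences differ at positions 7 (G/C), 10 (G/T), 16 (G/A).
That gives 3 mismatches out of 19 aligned sites, so the Hamming distance is 3.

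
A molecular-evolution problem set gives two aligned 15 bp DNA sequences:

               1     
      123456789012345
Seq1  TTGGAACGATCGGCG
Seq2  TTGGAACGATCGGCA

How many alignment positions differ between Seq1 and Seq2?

1

The sequences differ at position 15 (G/A).
That gives 1 mismatch out of 15 aligned sites, so the Hamming distance is 1.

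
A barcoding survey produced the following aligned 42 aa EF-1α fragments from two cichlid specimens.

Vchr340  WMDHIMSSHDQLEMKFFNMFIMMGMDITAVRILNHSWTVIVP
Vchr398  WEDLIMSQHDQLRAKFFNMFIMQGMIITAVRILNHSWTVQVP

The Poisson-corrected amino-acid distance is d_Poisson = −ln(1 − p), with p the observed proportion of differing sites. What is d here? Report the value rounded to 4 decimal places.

0.2113

Mismatches occur at site 2 (M↔E), site 4 (H↔L), site 8 (S↔Q), site 13 (E↔R), site 14 (M↔A), site 23 (M↔Q), site 26 (D↔I), site 40 (I↔Q).
p = 8/42 = 0.190476.
d = −ln(1 − 0.190476) = −ln(0.809524) = 0.2113.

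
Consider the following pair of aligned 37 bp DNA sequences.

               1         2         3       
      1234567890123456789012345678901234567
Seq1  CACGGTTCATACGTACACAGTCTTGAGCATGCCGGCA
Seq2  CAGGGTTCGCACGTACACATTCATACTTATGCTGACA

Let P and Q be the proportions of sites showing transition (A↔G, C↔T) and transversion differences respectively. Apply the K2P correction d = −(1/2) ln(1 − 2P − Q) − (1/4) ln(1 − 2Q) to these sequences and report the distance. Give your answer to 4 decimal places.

0.3864

Mismatches occur at site 3 (C→G, transversion), site 9 (A→G, transition), site 10 (T→C, transition), site 20 (G→T, transversion), site 23 (T→A, transversion), site 25 (G→A, transition), site 26 (A→C, transversion), site 27 (G→T, transversion), site 28 (C→T, transition), site 33 (C→T, transition), site 35 (G→A, transition).
Of the 11 differences, 6 transitions and 5 transversions over 37 sites: P = 6/37 = 0.162162, Q = 5/37 = 0.135135.
d = −0.5·ln(0.540541) − 0.25·ln(0.729730) = −0.5·(-0.615185) − 0.25·(-0.315081) = 0.3864.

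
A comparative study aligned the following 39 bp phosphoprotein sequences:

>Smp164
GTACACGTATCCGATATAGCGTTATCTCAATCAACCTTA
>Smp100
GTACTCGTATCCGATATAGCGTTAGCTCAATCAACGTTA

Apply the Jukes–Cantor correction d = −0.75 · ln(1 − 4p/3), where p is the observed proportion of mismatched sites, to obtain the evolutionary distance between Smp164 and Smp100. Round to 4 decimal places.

Differing sites — 5:A/T; 25:T/G; 36:C/G.
p = 3/39 = 0.076923.
d = −0.75 · ln(1 − (4/3)·0.076923) = −0.75 · ln(0.897436) = −0.75 · (-0.108213) = 0.0812.

0.0812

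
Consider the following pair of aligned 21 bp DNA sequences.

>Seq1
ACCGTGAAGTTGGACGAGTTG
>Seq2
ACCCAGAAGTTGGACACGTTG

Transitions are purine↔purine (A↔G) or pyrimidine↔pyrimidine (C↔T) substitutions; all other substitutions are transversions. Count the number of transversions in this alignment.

The sequences differ at positions 4 (G/C, transversion), 5 (T/A, transversion), 16 (G/A, transition), 17 (A/C, transversion).
Of the 4 differences, 1 transition and 3 transversions, so the answer is 3.

3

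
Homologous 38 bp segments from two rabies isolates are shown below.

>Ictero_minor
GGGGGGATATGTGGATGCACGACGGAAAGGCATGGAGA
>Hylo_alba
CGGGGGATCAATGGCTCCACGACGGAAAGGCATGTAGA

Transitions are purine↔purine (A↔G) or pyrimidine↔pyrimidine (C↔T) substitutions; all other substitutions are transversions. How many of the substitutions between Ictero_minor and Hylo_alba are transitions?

Mismatches occur at site 1 (G→C, transversion), site 9 (A→C, transversion), site 10 (T→A, transversion), site 11 (G→A, transition), site 15 (A→C, transversion), site 17 (G→C, transversion), site 35 (G→T, transversion).
Of the 7 differences, 1 transition and 6 transversions, so the answer is 1.

1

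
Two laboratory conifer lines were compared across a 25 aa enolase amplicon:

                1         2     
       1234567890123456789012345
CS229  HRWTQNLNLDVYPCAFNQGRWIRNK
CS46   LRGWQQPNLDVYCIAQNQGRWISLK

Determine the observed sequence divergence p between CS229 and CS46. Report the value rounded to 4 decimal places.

The sequences differ at positions 1 (H/L), 3 (W/G), 4 (T/W), 6 (N/Q), 7 (L/P), 13 (P/C), 14 (C/I), 16 (F/Q), 23 (R/S), 24 (N/L).
There are 10 differences over 25 sites, so p = 10/25 = 0.4000.

0.4000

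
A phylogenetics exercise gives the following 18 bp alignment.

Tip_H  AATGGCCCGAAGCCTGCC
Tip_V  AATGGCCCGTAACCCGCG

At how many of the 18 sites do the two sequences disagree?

The sequences differ at positions 10 (A/T), 12 (G/A), 15 (T/C), 18 (C/G).
That gives 4 mismatches out of 18 aligned sites, so the Hamming distance is 4.

4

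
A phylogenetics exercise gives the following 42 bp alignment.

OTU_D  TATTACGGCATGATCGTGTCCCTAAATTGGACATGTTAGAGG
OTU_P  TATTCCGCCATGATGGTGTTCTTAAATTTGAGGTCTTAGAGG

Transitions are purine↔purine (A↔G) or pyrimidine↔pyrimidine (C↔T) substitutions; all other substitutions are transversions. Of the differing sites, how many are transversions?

The sequences differ at positions 5 (A/C, transversion), 8 (G/C, transversion), 15 (C/G, transversion), 20 (C/T, transition), 22 (C/T, transition), 29 (G/T, transversion), 32 (C/G, transversion), 33 (A/G, transition), 35 (G/C, transversion).
Of the 9 differences, 3 transitions and 6 transversions, so the answer is 6.

6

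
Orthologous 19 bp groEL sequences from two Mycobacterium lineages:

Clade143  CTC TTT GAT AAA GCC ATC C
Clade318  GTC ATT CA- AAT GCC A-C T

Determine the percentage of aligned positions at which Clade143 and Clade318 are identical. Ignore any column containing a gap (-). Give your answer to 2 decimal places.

Excluding the 2 gap columns leaves 17 comparable sites.
Differing sites — 1:C/G; 4:T/A; 7:G/C; 12:A/T; 19:C/T.
12 of the 17 comparable sites match, so the percent identity is 12/17 × 100 = 70.59%.

70.59%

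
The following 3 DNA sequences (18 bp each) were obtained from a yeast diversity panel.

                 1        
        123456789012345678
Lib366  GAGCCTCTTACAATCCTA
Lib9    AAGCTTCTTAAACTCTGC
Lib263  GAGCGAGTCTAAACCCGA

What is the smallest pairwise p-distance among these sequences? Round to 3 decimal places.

0.389

Pairwise Hamming distances:
  Lib366 vs Lib9: 7
  Lib366 vs Lib263: 8
  Lib9 vs Lib263: 10
The smallest is 7 mismatches, between Lib366 and Lib9; p = 7/18 = 0.389.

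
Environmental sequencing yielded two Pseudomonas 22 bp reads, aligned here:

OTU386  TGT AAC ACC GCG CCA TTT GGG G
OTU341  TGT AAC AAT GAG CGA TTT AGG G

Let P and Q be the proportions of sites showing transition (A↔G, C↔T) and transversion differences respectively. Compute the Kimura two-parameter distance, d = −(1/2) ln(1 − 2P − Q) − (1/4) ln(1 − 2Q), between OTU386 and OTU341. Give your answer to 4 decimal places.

Mismatches occur at site 8 (C↔A, transversion), site 9 (C↔T, transition), site 11 (C↔A, transversion), site 14 (C↔G, transversion), site 19 (G↔A, transition).
Of the 5 differences, 2 transitions and 3 transversions over 22 sites: P = 2/22 = 0.090909, Q = 3/22 = 0.136364.
d = −0.5·ln(0.681818) − 0.25·ln(0.727272) = −0.5·(-0.382993) − 0.25·(-0.318455) = 0.2711.

0.2711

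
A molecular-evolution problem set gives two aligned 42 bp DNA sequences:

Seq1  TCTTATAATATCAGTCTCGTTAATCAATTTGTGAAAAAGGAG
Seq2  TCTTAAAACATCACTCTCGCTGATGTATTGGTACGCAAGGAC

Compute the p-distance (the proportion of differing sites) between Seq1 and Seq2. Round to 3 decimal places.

0.310

Differing sites — 6:T/A; 9:T/C; 14:G/C; 20:T/C; 22:A/G; 25:C/G; 26:A/T; 30:T/G; 33:G/A; 34:A/C; 35:A/G; 36:A/C; 42:G/C.
There are 13 differences over 42 sites, so p = 13/42 = 0.310.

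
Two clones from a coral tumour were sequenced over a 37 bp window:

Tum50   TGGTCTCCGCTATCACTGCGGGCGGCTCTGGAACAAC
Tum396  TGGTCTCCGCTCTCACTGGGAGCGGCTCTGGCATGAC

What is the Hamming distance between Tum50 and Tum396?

Mismatches occur at site 12 (A↔C), site 19 (C↔G), site 21 (G↔A), site 32 (A↔C), site 34 (C↔T), site 35 (A↔G).
That gives 6 mismatches out of 37 aligned sites, so the Hamming distance is 6.

6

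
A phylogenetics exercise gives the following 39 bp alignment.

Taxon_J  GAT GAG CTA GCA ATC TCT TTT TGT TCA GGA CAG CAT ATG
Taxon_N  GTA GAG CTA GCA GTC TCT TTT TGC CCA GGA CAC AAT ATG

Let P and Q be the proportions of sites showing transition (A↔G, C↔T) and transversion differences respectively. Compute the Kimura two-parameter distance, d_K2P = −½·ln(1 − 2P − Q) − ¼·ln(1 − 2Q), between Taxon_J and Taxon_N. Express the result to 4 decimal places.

The sequences differ at positions 2 (A/T, transversion), 3 (T/A, transversion), 13 (A/G, transition), 24 (T/C, transition), 25 (T/C, transition), 33 (G/C, transversion), 34 (C/A, transversion).
Of the 7 differences, 3 transitions and 4 transversions over 39 sites: P = 3/39 = 0.076923, Q = 4/39 = 0.102564.
d = −0.5·ln(0.743590) − 0.25·ln(0.794872) = −0.5·(-0.296265) − 0.25·(-0.229574) = 0.2055.

0.2055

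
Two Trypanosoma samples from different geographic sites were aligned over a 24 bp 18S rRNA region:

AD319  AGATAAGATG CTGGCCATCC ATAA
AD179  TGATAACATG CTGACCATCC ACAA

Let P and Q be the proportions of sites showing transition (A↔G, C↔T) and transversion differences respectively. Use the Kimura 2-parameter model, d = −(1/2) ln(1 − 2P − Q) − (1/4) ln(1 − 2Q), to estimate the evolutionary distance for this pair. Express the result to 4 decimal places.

Mismatches occur at site 1 (A/T, transversion), site 7 (G/C, transversion), site 14 (G/A, transition), site 22 (T/C, transition).
Of the 4 differences, 2 transitions and 2 transversions over 24 sites: P = 2/24 = 0.083333, Q = 2/24 = 0.083333.
d = −0.5·ln(0.750001) − 0.25·ln(0.833334) = −0.5·(-0.287681) − 0.25·(-0.182321) = 0.1894.

0.1894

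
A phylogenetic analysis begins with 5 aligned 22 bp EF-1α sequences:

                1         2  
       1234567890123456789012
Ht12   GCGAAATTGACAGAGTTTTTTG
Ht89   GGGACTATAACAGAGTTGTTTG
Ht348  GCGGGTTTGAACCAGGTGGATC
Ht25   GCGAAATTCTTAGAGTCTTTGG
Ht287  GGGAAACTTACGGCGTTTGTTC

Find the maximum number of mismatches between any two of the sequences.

15

Pairwise Hamming distances:
  Ht12 vs Ht89: 6
  Ht12 vs Ht348: 11
  Ht12 vs Ht25: 5
  Ht12 vs Ht287: 7
  Ht89 vs Ht348: 12
  Ht89 vs Ht25: 10
  Ht89 vs Ht287: 9
  Ht348 vs Ht25: 15
  Ht348 vs Ht287: 13
  Ht25 vs Ht287: 11
The largest is 15, between Ht348 and Ht25.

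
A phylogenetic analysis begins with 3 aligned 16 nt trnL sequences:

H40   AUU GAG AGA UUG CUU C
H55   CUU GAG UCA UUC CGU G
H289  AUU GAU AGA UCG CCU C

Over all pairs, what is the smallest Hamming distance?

3

Pairwise Hamming distances:
  H40 vs H55: 6
  H40 vs H289: 3
  H55 vs H289: 8
The smallest is 3, between H40 and H289.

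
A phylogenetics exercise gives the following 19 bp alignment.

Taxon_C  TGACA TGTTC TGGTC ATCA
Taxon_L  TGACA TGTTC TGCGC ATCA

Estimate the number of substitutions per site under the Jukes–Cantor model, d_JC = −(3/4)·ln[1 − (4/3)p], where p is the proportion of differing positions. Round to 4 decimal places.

Differing sites — 13:G/C; 14:T/G.
p = 2/19 = 0.105263.
d = −0.75 · ln(1 − (4/3)·0.105263) = −0.75 · ln(0.859649) = −0.75 · (-0.151231) = 0.1134.

0.1134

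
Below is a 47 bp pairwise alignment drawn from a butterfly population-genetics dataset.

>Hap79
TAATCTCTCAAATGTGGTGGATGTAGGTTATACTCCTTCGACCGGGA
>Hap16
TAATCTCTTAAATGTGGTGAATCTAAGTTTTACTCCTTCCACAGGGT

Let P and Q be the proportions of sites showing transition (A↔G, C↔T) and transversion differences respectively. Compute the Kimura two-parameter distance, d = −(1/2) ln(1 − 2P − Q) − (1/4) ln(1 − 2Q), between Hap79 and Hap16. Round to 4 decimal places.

0.1931

Mismatches occur at site 9 (C→T, transition), site 20 (G→A, transition), site 23 (G→C, transversion), site 26 (G→A, transition), site 30 (A→T, transversion), site 40 (G→C, transversion), site 43 (C→A, transversion), site 47 (A→T, transversion).
Of the 8 differences, 3 transitions and 5 transversions over 47 sites: P = 3/47 = 0.063830, Q = 5/47 = 0.106383.
d = −0.5·ln(0.765957) − 0.25·ln(0.787234) = −0.5·(-0.266629) − 0.25·(-0.239230) = 0.1931.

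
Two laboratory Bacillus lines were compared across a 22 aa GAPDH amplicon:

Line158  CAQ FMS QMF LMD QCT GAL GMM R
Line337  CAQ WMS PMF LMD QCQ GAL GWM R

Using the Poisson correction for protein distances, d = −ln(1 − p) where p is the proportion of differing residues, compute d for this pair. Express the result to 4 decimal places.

Differing sites — 4:F/W; 7:Q/P; 15:T/Q; 20:M/W.
p = 4/22 = 0.181818.
d = −ln(1 − 0.181818) = −ln(0.818182) = 0.2007.

0.2007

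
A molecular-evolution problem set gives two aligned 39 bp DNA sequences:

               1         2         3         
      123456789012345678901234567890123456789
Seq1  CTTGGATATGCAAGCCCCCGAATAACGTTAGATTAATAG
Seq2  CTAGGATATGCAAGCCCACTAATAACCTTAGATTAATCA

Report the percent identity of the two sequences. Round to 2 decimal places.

84.62%

Differing sites — 3:T/A; 18:C/A; 20:G/T; 27:G/C; 38:A/C; 39:G/A.
33 of the 39 sites match, so the percent identity is 33/39 × 100 = 84.62%.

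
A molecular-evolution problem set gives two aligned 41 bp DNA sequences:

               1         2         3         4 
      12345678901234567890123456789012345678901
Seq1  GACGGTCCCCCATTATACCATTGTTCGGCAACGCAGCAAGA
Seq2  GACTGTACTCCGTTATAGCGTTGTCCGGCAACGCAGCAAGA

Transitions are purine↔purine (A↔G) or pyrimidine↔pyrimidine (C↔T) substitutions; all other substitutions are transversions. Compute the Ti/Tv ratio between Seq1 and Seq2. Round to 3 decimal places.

1.333

The sequences differ at positions 4 (G/T, transversion), 7 (C/A, transversion), 9 (C/T, transition), 12 (A/G, transition), 18 (C/G, transversion), 20 (A/G, transition), 25 (T/C, transition).
Of the 7 differences, 4 transitions and 3 transversions, so Ti/Tv = 4/3 = 1.333.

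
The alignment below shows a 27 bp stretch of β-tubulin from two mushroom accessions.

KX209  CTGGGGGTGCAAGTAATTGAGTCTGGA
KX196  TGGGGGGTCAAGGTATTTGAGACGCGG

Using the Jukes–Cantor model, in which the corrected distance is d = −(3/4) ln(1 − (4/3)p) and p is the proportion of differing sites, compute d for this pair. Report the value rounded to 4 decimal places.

The sequences differ at positions 1 (C/T), 2 (T/G), 9 (G/C), 10 (C/A), 12 (A/G), 16 (A/T), 22 (T/A), 24 (T/G), 25 (G/C), 27 (A/G).
p = 10/27 = 0.370370.
d = −0.75 · ln(1 − (4/3)·0.370370) = −0.75 · ln(0.506173) = −0.75 · (-0.680877) = 0.5107.

0.5107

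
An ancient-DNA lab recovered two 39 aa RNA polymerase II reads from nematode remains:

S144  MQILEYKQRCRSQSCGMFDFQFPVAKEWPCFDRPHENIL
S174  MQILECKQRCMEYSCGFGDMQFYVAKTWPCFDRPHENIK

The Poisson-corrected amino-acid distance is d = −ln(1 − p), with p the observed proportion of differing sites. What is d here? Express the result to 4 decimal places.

Mismatches occur at site 6 (Y↔C), site 11 (R↔M), site 12 (S↔E), site 13 (Q↔Y), site 17 (M↔F), site 18 (F↔G), site 20 (F↔M), site 23 (P↔Y), site 27 (E↔T), site 39 (L↔K).
p = 10/39 = 0.256410.
d = −ln(1 − 0.256410) = −ln(0.743590) = 0.2963.

0.2963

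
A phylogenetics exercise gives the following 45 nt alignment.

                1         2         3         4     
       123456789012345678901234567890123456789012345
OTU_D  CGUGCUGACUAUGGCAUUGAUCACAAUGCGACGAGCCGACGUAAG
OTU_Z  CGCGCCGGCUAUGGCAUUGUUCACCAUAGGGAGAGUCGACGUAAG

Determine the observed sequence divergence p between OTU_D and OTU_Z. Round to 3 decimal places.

0.222

Differing sites — 3:U/C; 6:U/C; 8:A/G; 20:A/U; 25:A/C; 28:G/A; 29:C/G; 31:A/G; 32:C/A; 36:C/U.
There are 10 differences over 45 sites, so p = 10/45 = 0.222.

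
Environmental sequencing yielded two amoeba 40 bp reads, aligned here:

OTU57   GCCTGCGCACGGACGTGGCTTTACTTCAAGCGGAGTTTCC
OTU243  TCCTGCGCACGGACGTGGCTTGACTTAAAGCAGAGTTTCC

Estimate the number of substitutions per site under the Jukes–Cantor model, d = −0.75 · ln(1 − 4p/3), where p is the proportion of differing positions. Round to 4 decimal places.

0.1073

Mismatches occur at site 1 (G/T), site 22 (T/G), site 27 (C/A), site 32 (G/A).
p = 4/40 = 0.100000.
d = −0.75 · ln(1 − (4/3)·0.100000) = −0.75 · ln(0.866667) = −0.75 · (-0.143100) = 0.1073.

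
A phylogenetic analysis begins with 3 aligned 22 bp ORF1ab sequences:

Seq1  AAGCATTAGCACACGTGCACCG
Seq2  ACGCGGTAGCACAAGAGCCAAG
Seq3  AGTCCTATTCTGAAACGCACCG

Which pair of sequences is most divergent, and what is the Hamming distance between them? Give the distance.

Pairwise Hamming distances:
  Seq1 vs Seq2: 8
  Seq1 vs Seq3: 11
  Seq2 vs Seq3: 14
The largest is 14, between Seq2 and Seq3.

14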